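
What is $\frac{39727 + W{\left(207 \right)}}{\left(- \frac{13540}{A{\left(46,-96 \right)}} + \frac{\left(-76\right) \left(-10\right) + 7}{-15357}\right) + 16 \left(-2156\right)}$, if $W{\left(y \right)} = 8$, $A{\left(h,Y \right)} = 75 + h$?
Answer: $- \frac{73835457795}{64308390299} \approx -1.1481$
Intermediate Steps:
$\frac{39727 + W{\left(207 \right)}}{\left(- \frac{13540}{A{\left(46,-96 \right)}} + \frac{\left(-76\right) \left(-10\right) + 7}{-15357}\right) + 16 \left(-2156\right)} = \frac{39727 + 8}{\left(- \frac{13540}{75 + 46} + \frac{\left(-76\right) \left(-10\right) + 7}{-15357}\right) + 16 \left(-2156\right)} = \frac{39735}{\left(- \frac{13540}{121} + \left(760 + 7\right) \left(- \frac{1}{15357}\right)\right) - 34496} = \frac{39735}{\left(\left(-13540\right) \frac{1}{121} + 767 \left(- \frac{1}{15357}\right)\right) - 34496} = \frac{39735}{\left(- \frac{13540}{121} - \frac{767}{15357}\right) - 34496} = \frac{39735}{- \frac{208026587}{1858197} - 34496} = \frac{39735}{- \frac{64308390299}{1858197}} = 39735 \left(- \frac{1858197}{64308390299}\right) = - \frac{73835457795}{64308390299}$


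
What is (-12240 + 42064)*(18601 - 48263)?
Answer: -884639488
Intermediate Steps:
(-12240 + 42064)*(18601 - 48263) = 29824*(-29662) = -884639488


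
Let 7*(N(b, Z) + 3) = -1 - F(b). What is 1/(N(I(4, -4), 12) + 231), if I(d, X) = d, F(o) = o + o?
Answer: 7/1587 ≈ 0.0044108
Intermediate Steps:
F(o) = 2*o
N(b, Z) = -22/7 - 2*b/7 (N(b, Z) = -3 + (-1 - 2*b)/7 = -3 + (-⅐ - 2*b/7) = -22/7 - 2*b/7)
1/(N(I(4, -4), 12) + 231) = 1/((-22/7 - 2/7*4) + 231) = 1/((-22/7 - 8/7) + 231) = 1/(-30/7 + 231) = 1/(1587/7) = 7/1587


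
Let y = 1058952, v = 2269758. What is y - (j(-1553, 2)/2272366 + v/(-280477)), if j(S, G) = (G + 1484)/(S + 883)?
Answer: 226099674399566414231/213511043524970 ≈ 1.0590e+6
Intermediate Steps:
j(S, G) = (1484 + G)/(883 + S)
y - (j(-1553, 2)/2272366 + v/(-280477)) = 1058952 - (((1484 + 2)/(883 - 1553))/2272366 + 2269758/(-280477)) = 1058952 - ((1486/(-670))*(1/2272366) + 2269758*(-1/280477)) = 1058952 - (-1/670*1486*(1/2272366) - 2269758/280477) = 1058952 - (-743/335*1/2272366 - 2269758/280477) = 1058952 - (-743/761242610 - 2269758/280477) = 1058952 - 1*(-1727836712382791/213511043524970) = 1058952 + 1727836712382791/213511043524970 = 226099674399566414231/213511043524970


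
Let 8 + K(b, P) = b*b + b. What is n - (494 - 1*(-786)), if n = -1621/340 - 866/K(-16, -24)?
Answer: -6352307/4930 ≈ -1288.5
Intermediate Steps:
K(b, P) = -8 + b + b² (K(b, P) = -8 + (b*b + b) = -8 + (b² + b) = -8 + (b + b²) = -8 + b + b²)
n = -41907/4930 (n = -1621/340 - 866/(-8 - 16 + (-16)²) = -1621*1/340 - 866/(-8 - 16 + 256) = -1621/340 - 866/232 = -1621/340 - 866*1/232 = -1621/340 - 433/116 = -41907/4930 ≈ -8.5004)
n - (494 - 1*(-786)) = -41907/4930 - (494 - 1*(-786)) = -41907/4930 - (494 + 786) = -41907/4930 - 1*1280 = -41907/4930 - 1280 = -6352307/4930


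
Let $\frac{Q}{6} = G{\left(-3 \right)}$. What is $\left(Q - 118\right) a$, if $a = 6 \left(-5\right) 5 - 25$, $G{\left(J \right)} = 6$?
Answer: $14350$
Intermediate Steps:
$a = -175$ ($a = \left(-30\right) 5 - 25 = -150 - 25 = -175$)
$Q = 36$ ($Q = 6 \cdot 6 = 36$)
$\left(Q - 118\right) a = \left(36 - 118\right) \left(-175\right) = \left(-82\right) \left(-175\right) = 14350$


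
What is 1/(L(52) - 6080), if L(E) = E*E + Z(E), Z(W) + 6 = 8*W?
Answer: -1/2966 ≈ -0.00033715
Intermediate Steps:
Z(W) = -6 + 8*W
L(E) = -6 + E**2 + 8*E (L(E) = E*E + (-6 + 8*E) = E**2 + (-6 + 8*E) = -6 + E**2 + 8*E)
1/(L(52) - 6080) = 1/((-6 + 52**2 + 8*52) - 6080) = 1/((-6 + 2704 + 416) - 6080) = 1/(3114 - 6080) = 1/(-2966) = -1/2966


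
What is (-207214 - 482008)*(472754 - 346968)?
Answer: -86694478492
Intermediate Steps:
(-207214 - 482008)*(472754 - 346968) = -689222*125786 = -86694478492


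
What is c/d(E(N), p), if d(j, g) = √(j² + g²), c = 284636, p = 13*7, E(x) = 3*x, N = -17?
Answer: 142318*√10882/5441 ≈ 2728.6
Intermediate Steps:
p = 91
d(j, g) = √(g² + j²)
c/d(E(N), p) = 284636/(√(91² + (3*(-17))²)) = 284636/(√(8281 + (-51)²)) = 284636/(√(8281 + 2601)) = 284636/(√10882) = 284636*(√10882/10882) = 142318*√10882/5441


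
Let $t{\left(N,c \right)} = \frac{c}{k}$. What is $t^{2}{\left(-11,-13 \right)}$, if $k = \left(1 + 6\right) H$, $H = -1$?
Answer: $\frac{169}{49} \approx 3.449$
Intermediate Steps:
$k = -7$ ($k = \left(1 + 6\right) \left(-1\right) = 7 \left(-1\right) = -7$)
$t{\left(N,c \right)} = - \frac{c}{7}$ ($t{\left(N,c \right)} = \frac{c}{-7} = c \left(- \frac{1}{7}\right) = - \frac{c}{7}$)
$t^{2}{\left(-11,-13 \right)} = \left(\left(- \frac{1}{7}\right) \left(-13\right)\right)^{2} = \left(\frac{13}{7}\right)^{2} = \frac{169}{49}$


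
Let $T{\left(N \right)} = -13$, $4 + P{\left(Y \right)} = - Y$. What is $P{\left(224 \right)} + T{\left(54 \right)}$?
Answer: $-241$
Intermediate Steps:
$P{\left(Y \right)} = -4 - Y$
$P{\left(224 \right)} + T{\left(54 \right)} = \left(-4 - 224\right) - 13 = -228 - 13 = -241$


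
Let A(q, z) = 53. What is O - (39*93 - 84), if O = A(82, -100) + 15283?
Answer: 11793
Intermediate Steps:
O = 15336 (O = 53 + 15283 = 15336)
O - (39*93 - 84) = 15336 - (39*93 - 84) = 15336 - (3627 - 84) = 15336 - 1*3543 = 15336 - 3543 = 11793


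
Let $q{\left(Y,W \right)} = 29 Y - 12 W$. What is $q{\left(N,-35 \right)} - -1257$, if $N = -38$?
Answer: $575$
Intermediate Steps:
$q{\left(Y,W \right)} = - 12 W + 29 Y$
$q{\left(N,-35 \right)} - -1257 = \left(\left(-12\right) \left(-35\right) + 29 \left(-38\right)\right) - -1257 = \left(420 - 1102\right) + 1257 = -682 + 1257 = 575$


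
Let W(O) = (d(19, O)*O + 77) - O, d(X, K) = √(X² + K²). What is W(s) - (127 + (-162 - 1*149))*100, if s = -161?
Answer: 18638 - 161*√26282 ≈ -7462.9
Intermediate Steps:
d(X, K) = √(K² + X²)
W(O) = 77 - O + O*√(361 + O²) (W(O) = (√(O² + 19²)*O + 77) - O = (√(O² + 361)*O + 77) - O = (√(361 + O²)*O + 77) - O = (O*√(361 + O²) + 77) - O = (77 + O*√(361 + O²)) - O = 77 - O + O*√(361 + O²))
W(s) - (127 + (-162 - 1*149))*100 = (77 - 1*(-161) - 161*√(361 + (-161)²)) - (127 + (-162 - 1*149))*100 = (77 + 161 - 161*√(361 + 25921)) - (127 + (-162 - 149))*100 = (77 + 161 - 161*√26282) - (127 - 311)*100 = (238 - 161*√26282) - (-184)*100 = (238 - 161*√26282) - 1*(-18400) = (238 - 161*√26282) + 18400 = 18638 - 161*√26282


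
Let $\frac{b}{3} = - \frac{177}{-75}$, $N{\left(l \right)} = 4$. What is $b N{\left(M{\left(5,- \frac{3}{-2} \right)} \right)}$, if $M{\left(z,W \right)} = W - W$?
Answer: $\frac{708}{25} \approx 28.32$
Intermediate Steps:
$M{\left(z,W \right)} = 0$
$b = \frac{177}{25}$ ($b = 3 \left(- \frac{177}{-75}\right) = 3 \left(\left(-177\right) \left(- \frac{1}{75}\right)\right) = 3 \cdot \frac{59}{25} = \frac{177}{25} \approx 7.08$)
$b N{\left(M{\left(5,- \frac{3}{-2} \right)} \right)} = \frac{177}{25} \cdot 4 = \frac{708}{25}$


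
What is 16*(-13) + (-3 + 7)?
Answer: -204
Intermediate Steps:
16*(-13) + (-3 + 7) = -208 + 4 = -204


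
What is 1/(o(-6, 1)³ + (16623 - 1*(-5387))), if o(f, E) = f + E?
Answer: 1/21885 ≈ 4.5693e-5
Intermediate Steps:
o(f, E) = E + f
1/(o(-6, 1)³ + (16623 - 1*(-5387))) = 1/((1 - 6)³ + (16623 - 1*(-5387))) = 1/((-5)³ + (16623 + 5387)) = 1/(-125 + 22010) = 1/21885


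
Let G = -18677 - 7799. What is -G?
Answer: 26476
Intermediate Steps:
G = -26476
-G = -1*(-26476) = 26476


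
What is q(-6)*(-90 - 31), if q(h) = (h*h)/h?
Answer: 726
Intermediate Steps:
q(h) = h (q(h) = h²/h = h)
q(-6)*(-90 - 31) = -6*(-90 - 31) = -6*(-121) = 726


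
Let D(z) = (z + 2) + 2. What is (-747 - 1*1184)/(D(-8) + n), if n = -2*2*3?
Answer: 1931/16 ≈ 120.69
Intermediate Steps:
D(z) = 4 + z (D(z) = (2 + z) + 2 = 4 + z)
n = -12 (n = -4*3 = -12)
(-747 - 1*1184)/(D(-8) + n) = (-747 - 1*1184)/((4 - 8) - 12) = (-747 - 1184)/(-4 - 12) = -1931/(-16) = -1/16*(-1931) = 1931/16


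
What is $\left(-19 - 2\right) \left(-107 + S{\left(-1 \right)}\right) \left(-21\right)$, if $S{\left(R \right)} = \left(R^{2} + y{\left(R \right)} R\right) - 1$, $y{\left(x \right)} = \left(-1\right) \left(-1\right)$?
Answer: $-47628$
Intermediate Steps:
$y{\left(x \right)} = 1$
$S{\left(R \right)} = -1 + R + R^{2}$ ($S{\left(R \right)} = \left(R^{2} + 1 R\right) - 1 = \left(R^{2} + R\right) - 1 = \left(R + R^{2}\right) - 1 = -1 + R + R^{2}$)
$\left(-19 - 2\right) \left(-107 + S{\left(-1 \right)}\right) \left(-21\right) = \left(-19 - 2\right) \left(-107 - \left(2 - 1\right)\right) \left(-21\right) = - 21 \left(-107 - 1\right) \left(-21\right) = \left(-21\right) \left(-108\right) \left(-21\right) = 2268 \left(-21\right) = -47628$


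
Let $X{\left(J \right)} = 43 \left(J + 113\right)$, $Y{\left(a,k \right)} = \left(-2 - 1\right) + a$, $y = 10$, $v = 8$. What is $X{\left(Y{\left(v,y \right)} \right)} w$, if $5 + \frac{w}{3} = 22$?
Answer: $258774$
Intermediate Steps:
$Y{\left(a,k \right)} = -3 + a$
$w = 51$ ($w = -15 + 3 \cdot 22 = -15 + 66 = 51$)
$X{\left(J \right)} = 4859 + 43 J$ ($X{\left(J \right)} = 43 \left(113 + J\right) = 4859 + 43 J$)
$X{\left(Y{\left(v,y \right)} \right)} w = \left(4859 + 43 \left(-3 + 8\right)\right) 51 = \left(4859 + 43 \cdot 5\right) 51 = \left(4859 + 215\right) 51 = 5074 \cdot 51 = 258774$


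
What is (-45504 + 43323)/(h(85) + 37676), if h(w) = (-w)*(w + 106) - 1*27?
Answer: -727/7138 ≈ -0.10185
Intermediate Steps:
h(w) = -27 - w*(106 + w) (h(w) = (-w)*(106 + w) - 27 = -w*(106 + w) - 27 = -27 - w*(106 + w))
(-45504 + 43323)/(h(85) + 37676) = (-45504 + 43323)/((-27 - 1*85² - 106*85) + 37676) = -2181/((-27 - 1*7225 - 9010) + 37676) = -2181/((-27 - 7225 - 9010) + 37676) = -2181/(-16262 + 37676) = -2181/21414 = -2181*1/21414 = -727/7138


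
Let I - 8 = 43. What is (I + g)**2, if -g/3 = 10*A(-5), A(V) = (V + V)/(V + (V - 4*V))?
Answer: 6561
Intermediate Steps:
I = 51 (I = 8 + 43 = 51)
A(V) = -1 (A(V) = (2*V)/(V - 3*V) = (2*V)/((-2*V)) = (2*V)*(-1/(2*V)) = -1)
g = 30 (g = -30*(-1) = -3*(-10) = 30)
(I + g)**2 = (51 + 30)**2 = 81**2 = 6561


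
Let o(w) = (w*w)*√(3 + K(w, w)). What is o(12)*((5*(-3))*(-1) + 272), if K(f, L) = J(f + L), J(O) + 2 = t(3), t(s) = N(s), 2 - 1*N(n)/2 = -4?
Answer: 41328*√13 ≈ 1.4901e+5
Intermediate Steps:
N(n) = 12 (N(n) = 4 - 2*(-4) = 4 + 8 = 12)
t(s) = 12
J(O) = 10 (J(O) = -2 + 12 = 10)
K(f, L) = 10
o(w) = √13*w² (o(w) = (w*w)*√(3 + 10) = w²*√13 = √13*w²)
o(12)*((5*(-3))*(-1) + 272) = (√13*12²)*((5*(-3))*(-1) + 272) = (√13*144)*(-15*(-1) + 272) = (144*√13)*(15 + 272) = (144*√13)*287 = 41328*√13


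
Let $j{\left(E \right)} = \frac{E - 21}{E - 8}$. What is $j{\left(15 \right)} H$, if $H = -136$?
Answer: $\frac{816}{7} \approx 116.57$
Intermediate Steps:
$j{\left(E \right)} = \frac{-21 + E}{-8 + E}$
$j{\left(15 \right)} H = \frac{-21 + 15}{-8 + 15} \left(-136\right) = \frac{1}{7} \left(-6\right) \left(-136\right) = \left(- \frac{6}{7}\right) \left(-136\right) = \frac{816}{7}$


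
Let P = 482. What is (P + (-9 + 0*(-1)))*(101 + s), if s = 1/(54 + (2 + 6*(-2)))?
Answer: 191135/4 ≈ 47784.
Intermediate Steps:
s = 1/44 (s = 1/(54 + (2 - 12)) = 1/(54 - 10) = 1/44 ≈ 0.022727)
(P + (-9 + 0*(-1)))*(101 + s) = (482 + (-9 + 0*(-1)))*(101 + 1/44) = (482 + (-9 + 0))*(4445/44) = (482 - 9)*(4445/44) = 473*(4445/44) = 191135/4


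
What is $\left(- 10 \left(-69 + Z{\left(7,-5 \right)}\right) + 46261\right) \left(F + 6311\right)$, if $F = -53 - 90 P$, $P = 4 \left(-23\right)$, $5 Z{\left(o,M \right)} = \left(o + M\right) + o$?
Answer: $682311954$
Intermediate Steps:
$Z{\left(o,M \right)} = \frac{M}{5} + \frac{2 o}{5}$ ($Z{\left(o,M \right)} = \frac{\left(o + M\right) + o}{5} = \frac{\left(M + o\right) + o}{5} = \frac{M + 2 o}{5} = \frac{M}{5} + \frac{2 o}{5}$)
$P = -92$
$F = 8227$ ($F = -53 - -8280 = -53 + 8280 = 8227$)
$\left(- 10 \left(-69 + Z{\left(7,-5 \right)}\right) + 46261\right) \left(F + 6311\right) = \left(- 10 \left(-69 + \left(\frac{1}{5} \left(-5\right) + \frac{2}{5} \cdot 7\right)\right) + 46261\right) \left(8227 + 6311\right) = \left(- 10 \left(-69 + \left(-1 + \frac{14}{5}\right)\right) + 46261\right) 14538 = \left(- 10 \left(-69 + \frac{9}{5}\right) + 46261\right) 14538 = \left(\left(-10\right) \left(- \frac{336}{5}\right) + 46261\right) 14538 = \left(672 + 46261\right) 14538 = 46933 \cdot 14538 = 682311954$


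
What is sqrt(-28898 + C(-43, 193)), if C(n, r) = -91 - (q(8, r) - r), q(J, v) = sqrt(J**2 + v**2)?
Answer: sqrt(-28796 - sqrt(37313)) ≈ 170.26*I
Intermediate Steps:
C(n, r) = -91 + r - sqrt(64 + r**2) (C(n, r) = -91 - (sqrt(8**2 + r**2) - r) = -91 - (sqrt(64 + r**2) - r) = -91 + (r - sqrt(64 + r**2)) = -91 + r - sqrt(64 + r**2))
sqrt(-28898 + C(-43, 193)) = sqrt(-28898 + (-91 + 193 - sqrt(64 + 193**2))) = sqrt(-28898 + (-91 + 193 - sqrt(64 + 37249))) = sqrt(-28898 + (-91 + 193 - sqrt(37313))) = sqrt(-28898 + (102 - sqrt(37313))) = sqrt(-28796 - sqrt(37313))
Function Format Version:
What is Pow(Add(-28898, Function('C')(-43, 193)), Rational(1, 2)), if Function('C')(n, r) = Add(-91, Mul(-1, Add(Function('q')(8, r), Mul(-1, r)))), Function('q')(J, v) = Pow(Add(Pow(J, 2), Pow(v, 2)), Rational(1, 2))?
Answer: Pow(Add(-28796, Mul(-1, Pow(37313, Rational(1, 2)))), Rational(1, 2)) ≈ Mul(170.26, I)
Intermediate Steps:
Function('C')(n, r) = Add(-91, r, Mul(-1, Pow(Add(64, Pow(r, 2)), Rational(1, 2)))) (Function('C')(n, r) = Add(-91, Mul(-1, Add(Pow(Add(Pow(8, 2), Pow(r, 2)), Rational(1, 2)), Mul(-1, r)))) = Add(-91, Mul(-1, Add(Pow(Add(64, Pow(r, 2)), Rational(1, 2)), Mul(-1, r)))) = Add(-91, Add(r, Mul(-1, Pow(Add(64, Pow(r, 2)), Rational(1, 2))))) = Add(-91, r, Mul(-1, Pow(Add(64, Pow(r, 2)), Rational(1, 2)))))
Pow(Add(-28898, Function('C')(-43, 193)), Rational(1, 2)) = Pow(Add(-28898, Add(-91, 193, Mul(-1, Pow(Add(64, Pow(193, 2)), Rational(1, 2))))), Rational(1, 2)) = Pow(Add(-28898, Add(-91, 193, Mul(-1, Pow(Add(64, 37249), Rational(1, 2))))), Rational(1, 2)) = Pow(Add(-28898, Add(-91, 193, Mul(-1, Pow(37313, Rational(1, 2))))), Rational(1, 2)) = Pow(Add(-28898, Add(102, Mul(-1, Pow(37313, Rational(1, 2))))), Rational(1, 2)) = Pow(Add(-28796, Mul(-1, Pow(37313, Rational(1, 2)))), Rational(1, 2))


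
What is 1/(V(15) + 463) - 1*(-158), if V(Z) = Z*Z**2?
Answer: 606405/3838 ≈ 158.00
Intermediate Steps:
V(Z) = Z**3
1/(V(15) + 463) - 1*(-158) = 1/(15**3 + 463) - 1*(-158) = 1/(3375 + 463) + 158 = 1/3838 + 158 = 606405/3838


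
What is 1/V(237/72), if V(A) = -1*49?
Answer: -1/49 ≈ -0.020408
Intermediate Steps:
V(A) = -49
1/V(237/72) = 1/(-49) = -1/49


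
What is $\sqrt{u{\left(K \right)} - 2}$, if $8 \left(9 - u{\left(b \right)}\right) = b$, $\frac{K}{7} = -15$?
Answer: $\frac{\sqrt{322}}{4} \approx 4.4861$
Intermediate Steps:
$K = -105$ ($K = 7 \left(-15\right) = -105$)
$u{\left(b \right)} = 9 - \frac{b}{8}$
$\sqrt{u{\left(K \right)} - 2} = \sqrt{\left(9 - - \frac{105}{8}\right) - 2} = \sqrt{\left(9 + \frac{105}{8}\right) - 2} = \sqrt{\frac{177}{8} - 2} = \sqrt{\frac{161}{8}} = \frac{\sqrt{322}}{4}$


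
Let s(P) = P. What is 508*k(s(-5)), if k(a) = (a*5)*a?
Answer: 63500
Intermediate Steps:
k(a) = 5*a² (k(a) = (5*a)*a = 5*a²)
508*k(s(-5)) = 508*(5*(-5)²) = 508*(5*25) = 508*125 = 63500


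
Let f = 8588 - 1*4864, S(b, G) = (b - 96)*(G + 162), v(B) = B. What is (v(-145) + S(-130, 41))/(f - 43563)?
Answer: 46023/39839 ≈ 1.1552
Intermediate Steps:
S(b, G) = (-96 + b)*(162 + G)
f = 3724 (f = 8588 - 4864 = 3724)
(v(-145) + S(-130, 41))/(f - 43563) = (-145 + (-15552 - 96*41 + 162*(-130) + 41*(-130)))/(3724 - 43563) = (-145 + (-15552 - 3936 - 21060 - 5330))/(-39839) = (-145 - 45878)*(-1/39839) = -46023*(-1/39839) = 46023/39839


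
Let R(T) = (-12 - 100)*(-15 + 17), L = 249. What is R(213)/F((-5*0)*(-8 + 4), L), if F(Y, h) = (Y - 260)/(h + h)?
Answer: 27888/65 ≈ 429.05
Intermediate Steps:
F(Y, h) = (-260 + Y)/(2*h) (F(Y, h) = (-260 + Y)/((2*h)) = (-260 + Y)*(1/(2*h)) = (-260 + Y)/(2*h))
R(T) = -224 (R(T) = -112*2 = -224)
R(213)/F((-5*0)*(-8 + 4), L) = -224*498/(-260 + (-5*0)*(-8 + 4)) = -224*498/(-260 + 0*(-4)) = -224*498/(-260 + 0) = -224/((½)*(1/249)*(-260)) = -224/(-130/249) = -224*(-249/130) = 27888/65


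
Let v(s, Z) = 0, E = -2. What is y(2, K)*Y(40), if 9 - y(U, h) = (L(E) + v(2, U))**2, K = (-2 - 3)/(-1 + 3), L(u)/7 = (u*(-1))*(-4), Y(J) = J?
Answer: -125080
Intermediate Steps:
L(u) = 28*u (L(u) = 7*((u*(-1))*(-4)) = 7*(-u*(-4)) = 7*(4*u) = 28*u)
K = -5/2 ≈ -2.5000
y(U, h) = -3127 (y(U, h) = 9 - (28*(-2) + 0)**2 = 9 - (-56 + 0)**2 = 9 - 1*(-56)**2 = 9 - 1*3136 = 9 - 3136 = -3127)
y(2, K)*Y(40) = -3127*40 = -125080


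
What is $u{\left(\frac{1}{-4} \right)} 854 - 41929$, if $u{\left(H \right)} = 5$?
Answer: $-37659$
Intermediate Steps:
$u{\left(\frac{1}{-4} \right)} 854 - 41929 = 5 \cdot 854 - 41929 = 4270 - 41929 = -37659$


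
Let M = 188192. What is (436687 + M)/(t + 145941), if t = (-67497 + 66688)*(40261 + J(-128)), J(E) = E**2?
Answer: -624879/45679864 ≈ -0.013680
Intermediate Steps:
t = -45825805 (t = (-67497 + 66688)*(40261 + (-128)**2) = -809*(40261 + 16384) = -809*56645 = -45825805)
(436687 + M)/(t + 145941) = (436687 + 188192)/(-45825805 + 145941) = 624879/(-45679864) = 624879*(-1/45679864) = -624879/45679864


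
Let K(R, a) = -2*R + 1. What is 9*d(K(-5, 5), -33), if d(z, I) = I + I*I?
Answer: 9504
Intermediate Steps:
K(R, a) = 1 - 2*R
d(z, I) = I + I²
9*d(K(-5, 5), -33) = 9*(-33*(1 - 33)) = 9*(-33*(-32)) = 9*1056 = 9504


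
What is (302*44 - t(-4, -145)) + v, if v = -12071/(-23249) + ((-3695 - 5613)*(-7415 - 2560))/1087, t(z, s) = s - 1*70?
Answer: 2499863264366/25271663 ≈ 98920.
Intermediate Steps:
t(z, s) = -70 + s (t(z, s) = s - 70 = -70 + s)
v = 2158619998877/25271663 (v = -12071*(-1/23249) - 9308*(-9975)*(1/1087) = 12071/23249 + 92847300*(1/1087) = 12071/23249 + 92847300/1087 = 2158619998877/25271663 ≈ 85417.)
(302*44 - t(-4, -145)) + v = (302*44 - (-70 - 145)) + 2158619998877/25271663 = (13288 - 1*(-215)) + 2158619998877/25271663 = (13288 + 215) + 2158619998877/25271663 = 13503 + 2158619998877/25271663 = 2499863264366/25271663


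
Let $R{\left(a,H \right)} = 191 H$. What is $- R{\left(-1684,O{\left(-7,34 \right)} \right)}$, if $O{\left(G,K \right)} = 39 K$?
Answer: $-253266$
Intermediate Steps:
$- R{\left(-1684,O{\left(-7,34 \right)} \right)} = - 191 \cdot 39 \cdot 34 = - 191 \cdot 1326 = \left(-1\right) 253266 = -253266$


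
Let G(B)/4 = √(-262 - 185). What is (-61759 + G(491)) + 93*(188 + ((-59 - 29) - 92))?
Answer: -61015 + 4*I*√447 ≈ -61015.0 + 84.569*I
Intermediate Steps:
G(B) = 4*I*√447 (G(B) = 4*√(-262 - 185) = 4*√(-447) = 4*(I*√447) = 4*I*√447)
(-61759 + G(491)) + 93*(188 + ((-59 - 29) - 92)) = (-61759 + 4*I*√447) + 93*(188 + ((-59 - 29) - 92)) = (-61759 + 4*I*√447) + 93*(188 + (-88 - 92)) = (-61759 + 4*I*√447) + 93*(188 - 180) = (-61759 + 4*I*√447) + 93*8 = (-61759 + 4*I*√447) + 744 = -61015 + 4*I*√447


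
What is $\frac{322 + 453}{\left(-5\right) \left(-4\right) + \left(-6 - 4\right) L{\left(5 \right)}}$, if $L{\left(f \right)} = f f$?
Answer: $- \frac{155}{46} \approx -3.3696$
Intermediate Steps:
$L{\left(f \right)} = f^{2}$
$\frac{322 + 453}{\left(-5\right) \left(-4\right) + \left(-6 - 4\right) L{\left(5 \right)}} = \frac{322 + 453}{\left(-5\right) \left(-4\right) + \left(-6 - 4\right) 5^{2}} = \frac{775}{20 - 250} = \frac{775}{-230} = 775 \left(- \frac{1}{230}\right) = - \frac{155}{46}$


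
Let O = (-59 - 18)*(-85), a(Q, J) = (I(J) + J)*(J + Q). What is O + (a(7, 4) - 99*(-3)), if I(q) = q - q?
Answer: 6886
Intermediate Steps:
I(q) = 0
a(Q, J) = J*(J + Q) (a(Q, J) = (0 + J)*(J + Q) = J*(J + Q))
O = 6545 (O = -77*(-85) = 6545)
O + (a(7, 4) - 99*(-3)) = 6545 + (4*(4 + 7) - 99*(-3)) = 6545 + (4*11 - 11*(-27)) = 6545 + (44 + 297) = 6545 + 341 = 6886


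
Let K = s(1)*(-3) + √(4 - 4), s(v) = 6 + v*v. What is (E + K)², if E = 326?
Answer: 93025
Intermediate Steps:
s(v) = 6 + v²
K = -21 (K = (6 + 1²)*(-3) + √(4 - 4) = (6 + 1)*(-3) + √0 = 7*(-3) + 0 = -21 + 0 = -21)
(E + K)² = (326 - 21)² = 305² = 93025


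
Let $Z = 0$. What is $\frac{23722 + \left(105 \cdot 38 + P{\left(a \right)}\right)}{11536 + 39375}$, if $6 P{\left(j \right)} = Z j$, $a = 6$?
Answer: $\frac{27712}{50911} \approx 0.54432$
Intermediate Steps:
$P{\left(j \right)} = 0$ ($P{\left(j \right)} = \frac{0 j}{6} = \frac{1}{6} \cdot 0 = 0$)
$\frac{23722 + \left(105 \cdot 38 + P{\left(a \right)}\right)}{11536 + 39375} = \frac{23722 + \left(105 \cdot 38 + 0\right)}{11536 + 39375} = \frac{23722 + \left(3990 + 0\right)}{50911} = \left(23722 + 3990\right) \frac{1}{50911} = 27712 \cdot \frac{1}{50911} = \frac{27712}{50911}$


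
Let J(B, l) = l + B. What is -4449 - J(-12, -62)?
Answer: -4375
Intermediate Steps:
J(B, l) = B + l
-4449 - J(-12, -62) = -4449 - (-12 - 62) = -4449 - 1*(-74) = -4449 + 74 = -4375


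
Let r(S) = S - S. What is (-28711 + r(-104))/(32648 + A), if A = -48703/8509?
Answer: -244301899/277753129 ≈ -0.87957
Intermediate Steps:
A = -48703/8509 (A = -48703*1/8509 = -48703/8509 ≈ -5.7237)
r(S) = 0
(-28711 + r(-104))/(32648 + A) = (-28711 + 0)/(32648 - 48703/8509) = -28711/277753129/8509 = -28711*8509/277753129 = -244301899/277753129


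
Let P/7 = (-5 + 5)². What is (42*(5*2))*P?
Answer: 0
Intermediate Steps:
P = 0 (P = 7*(-5 + 5)² = 7*0² = 7*0 = 0)
(42*(5*2))*P = (42*(5*2))*0 = (42*10)*0 = 420*0 = 0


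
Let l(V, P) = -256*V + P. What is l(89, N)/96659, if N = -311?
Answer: -23095/96659 ≈ -0.23893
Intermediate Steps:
l(V, P) = P - 256*V
l(89, N)/96659 = (-311 - 256*89)/96659 = (-311 - 22784)*(1/96659) = -23095*1/96659 = -23095/96659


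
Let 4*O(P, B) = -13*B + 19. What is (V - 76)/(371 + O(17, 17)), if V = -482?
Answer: -1116/641 ≈ -1.7410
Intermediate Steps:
O(P, B) = 19/4 - 13*B/4 (O(P, B) = (-13*B + 19)/4 = (19 - 13*B)/4 = 19/4 - 13*B/4)
(V - 76)/(371 + O(17, 17)) = (-482 - 76)/(371 + (19/4 - 13/4*17)) = -558/(371 + (19/4 - 221/4)) = -558/(371 - 101/2) = -558/641/2 = -558*2/641 = -1116/641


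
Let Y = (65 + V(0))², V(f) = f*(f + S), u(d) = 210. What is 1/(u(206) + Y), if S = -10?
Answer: 1/4435 ≈ 0.00022548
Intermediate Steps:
V(f) = f*(-10 + f) (V(f) = f*(f - 10) = f*(-10 + f))
Y = 4225 (Y = (65 + 0*(-10 + 0))² = (65 + 0*(-10))² = (65 + 0)² = 65² = 4225)
1/(u(206) + Y) = 1/(210 + 4225) = 1/4435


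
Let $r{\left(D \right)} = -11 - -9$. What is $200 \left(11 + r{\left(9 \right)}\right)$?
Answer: $1800$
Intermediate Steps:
$r{\left(D \right)} = -2$ ($r{\left(D \right)} = -11 + 9 = -2$)
$200 \left(11 + r{\left(9 \right)}\right) = 200 \left(11 - 2\right) = 200 \cdot 9 = 1800$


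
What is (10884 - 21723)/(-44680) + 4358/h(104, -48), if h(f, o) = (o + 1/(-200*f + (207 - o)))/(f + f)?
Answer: -832078483679321/44061673480 ≈ -18884.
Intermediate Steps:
h(f, o) = (o + 1/(207 - o - 200*f))/(2*f) (h(f, o) = (o + 1/(207 - o - 200*f))/((2*f)) = (o + 1/(207 - o - 200*f))*(1/(2*f)) = (o + 1/(207 - o - 200*f))/(2*f))
(10884 - 21723)/(-44680) + 4358/h(104, -48) = (10884 - 21723)/(-44680) + 4358/(((½)*(-1 + (-48)² - 207*(-48) + 200*104*(-48))/(104*(-207 - 48 + 200*104)))) = -10839*(-1/44680) + 4358/(((½)*(1/104)*(-1 + 2304 + 9936 - 998400)/(-207 - 48 + 20800))) = 10839/44680 + 4358/(((½)*(1/104)*(-986161)/20545)) = 10839/44680 + 4358/(((½)*(1/104)*(1/20545)*(-986161))) = 10839/44680 + 4358/(-986161/4273360) = 10839/44680 + 4358*(-4273360/986161) = 10839/44680 - 18623302880/986161 = -832078483679321/44061673480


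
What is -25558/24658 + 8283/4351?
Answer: 46519678/53643479 ≈ 0.86720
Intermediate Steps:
-25558/24658 + 8283/4351 = -25558*1/24658 + 8283*(1/4351) = -12779/12329 + 8283/4351 = 46519678/53643479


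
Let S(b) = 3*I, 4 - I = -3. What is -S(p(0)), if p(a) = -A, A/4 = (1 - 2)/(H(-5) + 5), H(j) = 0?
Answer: -21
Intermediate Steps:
I = 7 (I = 4 - 1*(-3) = 4 + 3 = 7)
A = -4/5 (A = 4*((1 - 2)/(0 + 5)) = 4*(-1/5) = -4/5 ≈ -0.80000)
p(a) = 4/5 (p(a) = -1*(-4/5) = 4/5)
S(b) = 21 (S(b) = 3*7 = 21)
-S(p(0)) = -1*21 = -21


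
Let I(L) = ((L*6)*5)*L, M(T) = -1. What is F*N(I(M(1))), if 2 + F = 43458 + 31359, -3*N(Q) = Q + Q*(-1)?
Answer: 0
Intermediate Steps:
I(L) = 30*L² (I(L) = ((6*L)*5)*L = (30*L)*L = 30*L²)
N(Q) = 0 (N(Q) = -(Q + Q*(-1))/3 = -(Q - Q)/3 = -⅓*0 = 0)
F = 74815 (F = -2 + (43458 + 31359) = -2 + 74817 = 74815)
F*N(I(M(1))) = 74815*0 = 0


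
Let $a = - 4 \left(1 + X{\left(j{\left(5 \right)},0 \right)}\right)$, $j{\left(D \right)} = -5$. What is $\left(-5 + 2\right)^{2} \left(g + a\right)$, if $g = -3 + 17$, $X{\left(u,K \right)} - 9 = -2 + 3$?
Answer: $-270$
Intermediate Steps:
$X{\left(u,K \right)} = 10$ ($X{\left(u,K \right)} = 9 + \left(-2 + 3\right) = 9 + 1 = 10$)
$a = -44$ ($a = - 4 \left(1 + 10\right) = \left(-4\right) 11 = -44$)
$g = 14$
$\left(-5 + 2\right)^{2} \left(g + a\right) = \left(-5 + 2\right)^{2} \left(14 - 44\right) = \left(-3\right)^{2} \left(-30\right) = 9 \left(-30\right) = -270$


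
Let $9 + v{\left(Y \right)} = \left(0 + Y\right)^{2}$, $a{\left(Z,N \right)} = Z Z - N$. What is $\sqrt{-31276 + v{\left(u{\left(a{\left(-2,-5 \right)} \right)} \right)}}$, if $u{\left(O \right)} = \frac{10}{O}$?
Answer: $\frac{i \sqrt{2533985}}{9} \approx 176.87 i$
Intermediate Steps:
$a{\left(Z,N \right)} = Z^{2} - N$
$v{\left(Y \right)} = -9 + Y^{2}$ ($v{\left(Y \right)} = -9 + \left(0 + Y\right)^{2} = -9 + Y^{2}$)
$\sqrt{-31276 + v{\left(u{\left(a{\left(-2,-5 \right)} \right)} \right)}} = \sqrt{-31276 - \left(9 - \left(\frac{10}{\left(-2\right)^{2} - -5}\right)^{2}\right)} = \sqrt{-31276 - \left(9 - \left(\frac{10}{4 + 5}\right)^{2}\right)} = \sqrt{-31276 - \left(9 - \left(\frac{10}{9}\right)^{2}\right)} = \sqrt{-31276 + \left(-9 + \frac{100}{81}\right)} = \sqrt{-31276 - \frac{629}{81}} = \sqrt{- \frac{2533985}{81}} = \frac{i \sqrt{2533985}}{9}$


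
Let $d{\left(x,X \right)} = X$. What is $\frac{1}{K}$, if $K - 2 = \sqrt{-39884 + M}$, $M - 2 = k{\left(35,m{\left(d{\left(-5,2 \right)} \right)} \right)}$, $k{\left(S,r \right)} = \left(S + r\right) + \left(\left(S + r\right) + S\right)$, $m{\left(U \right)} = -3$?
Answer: $\frac{2}{39787} - \frac{i \sqrt{39783}}{39787} \approx 5.0268 \cdot 10^{-5} - 0.0050131 i$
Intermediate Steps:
$k{\left(S,r \right)} = 2 r + 3 S$ ($k{\left(S,r \right)} = \left(S + r\right) + \left(r + 2 S\right) = 2 r + 3 S$)
$M = 101$ ($M = 2 + \left(2 \left(-3\right) + 3 \cdot 35\right) = 2 + \left(-6 + 105\right) = 2 + 99 = 101$)
$K = 2 + i \sqrt{39783}$ ($K = 2 + \sqrt{-39884 + 101} = 2 + \sqrt{-39783} = 2 + i \sqrt{39783} \approx 2.0 + 199.46 i$)
$\frac{1}{K} = \frac{1}{2 + i \sqrt{39783}}$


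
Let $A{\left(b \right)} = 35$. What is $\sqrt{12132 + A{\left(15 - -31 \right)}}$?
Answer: $23 \sqrt{23} \approx 110.3$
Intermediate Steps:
$\sqrt{12132 + A{\left(15 - -31 \right)}} = \sqrt{12132 + 35} = \sqrt{12167} = 23 \sqrt{23}$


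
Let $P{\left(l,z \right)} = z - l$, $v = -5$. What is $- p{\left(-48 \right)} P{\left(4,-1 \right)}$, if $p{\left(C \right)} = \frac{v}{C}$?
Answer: $\frac{25}{48} \approx 0.52083$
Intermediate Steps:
$p{\left(C \right)} = - \frac{5}{C}$
$- p{\left(-48 \right)} P{\left(4,-1 \right)} = - - \frac{5}{-48} \left(-1 - 4\right) = - \left(-5\right) \left(- \frac{1}{48}\right) \left(-1 - 4\right) = - \frac{5 \left(-5\right)}{48} = \left(-1\right) \left(- \frac{25}{48}\right) = \frac{25}{48}$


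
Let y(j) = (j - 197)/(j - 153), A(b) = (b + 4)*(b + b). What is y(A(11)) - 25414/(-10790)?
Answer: 2966674/954915 ≈ 3.1067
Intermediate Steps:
A(b) = 2*b*(4 + b) (A(b) = (4 + b)*(2*b) = 2*b*(4 + b))
y(j) = (-197 + j)/(-153 + j)
y(A(11)) - 25414/(-10790) = (-197 + 2*11*(4 + 11))/(-153 + 2*11*(4 + 11)) - 25414/(-10790) = (-197 + 2*11*15)/(-153 + 2*11*15) - 25414*(-1)/10790 = (-197 + 330)/(-153 + 330) - 1*(-12707/5395) = 133/177 + 12707/5395 = 2966674/954915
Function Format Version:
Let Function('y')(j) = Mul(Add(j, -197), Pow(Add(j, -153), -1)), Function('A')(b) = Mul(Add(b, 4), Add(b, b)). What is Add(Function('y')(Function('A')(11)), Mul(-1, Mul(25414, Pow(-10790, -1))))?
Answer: Rational(2966674, 954915) ≈ 3.1067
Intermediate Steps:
Function('A')(b) = Mul(2, b, Add(4, b)) (Function('A')(b) = Mul(Add(4, b), Mul(2, b)) = Mul(2, b, Add(4, b)))
Function('y')(j) = Mul(Pow(Add(-153, j), -1), Add(-197, j)) (Function('y')(j) = Mul(Add(-197, j), Pow(Add(-153, j), -1)) = Mul(Pow(Add(-153, j), -1), Add(-197, j)))
Add(Function('y')(Function('A')(11)), Mul(-1, Mul(25414, Pow(-10790, -1)))) = Add(Mul(Pow(Add(-153, Mul(2, 11, Add(4, 11))), -1), Add(-197, Mul(2, 11, Add(4, 11)))), Mul(-1, Mul(25414, Pow(-10790, -1)))) = Add(Mul(Pow(Add(-153, Mul(2, 11, 15)), -1), Add(-197, Mul(2, 11, 15))), Mul(-1, Mul(25414, Rational(-1, 10790)))) = Add(Mul(Pow(Add(-153, 330), -1), Add(-197, 330)), Mul(-1, Rational(-12707, 5395))) = Add(Mul(Pow(177, -1), 133), Rational(12707, 5395)) = Add(Mul(Rational(1, 177), 133), Rational(12707, 5395)) = Add(Rational(133, 177), Rational(12707, 5395)) = Rational(2966674, 954915)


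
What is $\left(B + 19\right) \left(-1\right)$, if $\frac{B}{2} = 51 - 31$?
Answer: $-59$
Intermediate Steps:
$B = 40$ ($B = 2 \left(51 - 31\right) = 2 \cdot 20 = 40$)
$\left(B + 19\right) \left(-1\right) = \left(40 + 19\right) \left(-1\right) = 59 \left(-1\right) = -59$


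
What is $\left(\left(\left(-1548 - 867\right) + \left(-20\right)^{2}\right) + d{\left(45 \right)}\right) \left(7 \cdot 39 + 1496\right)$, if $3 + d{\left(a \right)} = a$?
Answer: $-3490237$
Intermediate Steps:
$d{\left(a \right)} = -3 + a$
$\left(\left(\left(-1548 - 867\right) + \left(-20\right)^{2}\right) + d{\left(45 \right)}\right) \left(7 \cdot 39 + 1496\right) = \left(\left(\left(-1548 - 867\right) + \left(-20\right)^{2}\right) + \left(-3 + 45\right)\right) \left(7 \cdot 39 + 1496\right) = \left(\left(-2415 + 400\right) + 42\right) \left(273 + 1496\right) = \left(-2015 + 42\right) 1769 = \left(-1973\right) 1769 = -3490237$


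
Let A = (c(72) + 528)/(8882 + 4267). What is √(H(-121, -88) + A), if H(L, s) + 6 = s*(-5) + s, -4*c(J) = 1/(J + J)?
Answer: √3829057804491/105192 ≈ 18.602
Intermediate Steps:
c(J) = -1/(8*J) (c(J) = -1/(4*(J + J)) = -1/(2*J)/4 = -1/(8*J))
A = 304127/7573824 (A = (-⅛/72 + 528)/(8882 + 4267) = (-⅛*1/72 + 528)/13149 = (-1/576 + 528)*(1/13149) = (304127/576)*(1/13149) = 304127/7573824 ≈ 0.040155)
H(L, s) = -6 - 4*s (H(L, s) = -6 + (s*(-5) + s) = -6 + (-5*s + s) = -6 - 4*s)
√(H(-121, -88) + A) = √((-6 - 4*(-88)) + 304127/7573824) = √((-6 + 352) + 304127/7573824) = √(346 + 304127/7573824) = √(2620847231/7573824) = √3829057804491/105192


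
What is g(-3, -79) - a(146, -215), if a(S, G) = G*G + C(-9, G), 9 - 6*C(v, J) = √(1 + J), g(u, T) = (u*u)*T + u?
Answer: -93881/2 + I*√214/6 ≈ -46941.0 + 2.4381*I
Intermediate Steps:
g(u, T) = u + T*u² (g(u, T) = u²*T + u = T*u² + u = u + T*u²)
C(v, J) = 3/2 - √(1 + J)/6
a(S, G) = 3/2 + G² - √(1 + G)/6 (a(S, G) = G*G + (3/2 - √(1 + G)/6) = G² + (3/2 - √(1 + G)/6) = 3/2 + G² - √(1 + G)/6)
g(-3, -79) - a(146, -215) = -3*(1 - 79*(-3)) - (3/2 + (-215)² - √(1 - 215)/6) = -3*(1 + 237) - (3/2 + 46225 - I*√214/6) = -3*238 - (3/2 + 46225 - I*√214/6) = -714 - (3/2 + 46225 - I*√214/6) = -714 - (92453/2 - I*√214/6) = -714 + (-92453/2 + I*√214/6) = -93881/2 + I*√214/6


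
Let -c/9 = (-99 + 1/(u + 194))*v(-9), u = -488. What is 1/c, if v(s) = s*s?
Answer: 98/7073001 ≈ 1.3856e-5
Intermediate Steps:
v(s) = s²
c = 7073001/98 (c = -9*(-99 + 1/(-488 + 194))*(-9)² = -9*(-99 + 1/(-294))*81 = -9*(-99 - 1/294)*81 = -(-87321)*81/98 = -9*(-785889/98) = 7073001/98 ≈ 72174.)
1/c = 1/(7073001/98) = 98/7073001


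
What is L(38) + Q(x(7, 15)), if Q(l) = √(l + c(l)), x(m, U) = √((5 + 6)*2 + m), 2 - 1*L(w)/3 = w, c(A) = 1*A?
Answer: -108 + √2*29^(¼) ≈ -104.72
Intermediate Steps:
c(A) = A
L(w) = 6 - 3*w
x(m, U) = √(22 + m) (x(m, U) = √(11*2 + m) = √(22 + m))
Q(l) = √2*√l (Q(l) = √(l + l) = √(2*l) = √2*√l)
L(38) + Q(x(7, 15)) = (6 - 3*38) + √2*√(√(22 + 7)) = (6 - 114) + √2*√(√29) = -108 + √2*29^(¼)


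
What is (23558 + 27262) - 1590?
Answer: 49230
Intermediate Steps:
(23558 + 27262) - 1590 = 50820 - 1590 = 49230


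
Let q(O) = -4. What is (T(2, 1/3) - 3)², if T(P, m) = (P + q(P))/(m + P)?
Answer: 729/49 ≈ 14.878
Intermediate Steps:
T(P, m) = (-4 + P)/(P + m) (T(P, m) = (P - 4)/(m + P) = (-4 + P)/(P + m))
(T(2, 1/3) - 3)² = ((-4 + 2)/(2 + 1/3) - 3)² = (-2/(2 + ⅓) - 3)² = (-2/(7/3) - 3)² = ((3/7)*(-2) - 3)² = (-6/7 - 3)² = (-27/7)² = 729/49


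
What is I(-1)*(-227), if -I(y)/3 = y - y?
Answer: 0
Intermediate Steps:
I(y) = 0 (I(y) = -3*(y - y) = -3*0 = 0)
I(-1)*(-227) = 0*(-227) = 0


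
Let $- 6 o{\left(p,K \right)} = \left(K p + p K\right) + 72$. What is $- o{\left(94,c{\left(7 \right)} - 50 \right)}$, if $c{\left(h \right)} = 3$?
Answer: $- \frac{4382}{3} \approx -1460.7$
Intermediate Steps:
$o{\left(p,K \right)} = -12 - \frac{K p}{3}$ ($o{\left(p,K \right)} = - \frac{\left(K p + p K\right) + 72}{6} = - \frac{\left(K p + K p\right) + 72}{6} = - \frac{2 K p + 72}{6} = - \frac{72 + 2 K p}{6} = -12 - \frac{K p}{3}$)
$- o{\left(94,c{\left(7 \right)} - 50 \right)} = - (-12 - \frac{1}{3} \left(3 - 50\right) 94) = - (-12 - \left(- \frac{47}{3}\right) 94) = - (-12 + \frac{4418}{3}) = \left(-1\right) \frac{4382}{3} = - \frac{4382}{3}$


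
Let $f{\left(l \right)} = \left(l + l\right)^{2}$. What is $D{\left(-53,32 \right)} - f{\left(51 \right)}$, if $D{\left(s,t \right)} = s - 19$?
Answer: $-10476$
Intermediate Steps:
$D{\left(s,t \right)} = -19 + s$ ($D{\left(s,t \right)} = s - 19 = -19 + s$)
$f{\left(l \right)} = 4 l^{2}$ ($f{\left(l \right)} = \left(2 l\right)^{2} = 4 l^{2}$)
$D{\left(-53,32 \right)} - f{\left(51 \right)} = \left(-19 - 53\right) - 4 \cdot 51^{2} = -72 - 4 \cdot 2601 = -72 - 10404 = -10476$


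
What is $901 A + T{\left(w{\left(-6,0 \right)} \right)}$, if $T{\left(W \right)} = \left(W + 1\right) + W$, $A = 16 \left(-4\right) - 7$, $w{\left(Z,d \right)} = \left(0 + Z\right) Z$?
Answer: $-63898$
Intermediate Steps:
$w{\left(Z,d \right)} = Z^{2}$ ($w{\left(Z,d \right)} = Z Z = Z^{2}$)
$A = -71$ ($A = -64 - 7 = -71$)
$T{\left(W \right)} = 1 + 2 W$ ($T{\left(W \right)} = \left(1 + W\right) + W = 1 + 2 W$)
$901 A + T{\left(w{\left(-6,0 \right)} \right)} = 901 \left(-71\right) + \left(1 + 2 \left(-6\right)^{2}\right) = -63971 + \left(1 + 2 \cdot 36\right) = -63971 + \left(1 + 72\right) = -63971 + 73 = -63898$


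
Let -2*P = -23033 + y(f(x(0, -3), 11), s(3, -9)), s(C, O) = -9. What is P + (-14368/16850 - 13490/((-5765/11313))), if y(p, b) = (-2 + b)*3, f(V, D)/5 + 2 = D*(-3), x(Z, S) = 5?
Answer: 369175410623/9714025 ≈ 38004.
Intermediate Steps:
f(V, D) = -10 - 15*D (f(V, D) = -10 + 5*(D*(-3)) = -10 + 5*(-3*D) = -10 - 15*D)
y(p, b) = -6 + 3*b
P = 11533 (P = -(-23033 + (-6 + 3*(-9)))/2 = -(-23033 + (-6 - 27))/2 = -(-23033 - 33)/2 = -1/2*(-23066) = 11533)
P + (-14368/16850 - 13490/((-5765/11313))) = 11533 + (-14368/16850 - 13490/((-5765/11313))) = 11533 + (-14368*1/16850 - 13490/((-5765*1/11313))) = 11533 + (-7184/8425 - 13490/(-5765/11313)) = 11533 + (-7184/8425 - 13490*(-11313/5765)) = 11533 + (-7184/8425 + 30522474/1153) = 11533 + 257143560298/9714025 = 369175410623/9714025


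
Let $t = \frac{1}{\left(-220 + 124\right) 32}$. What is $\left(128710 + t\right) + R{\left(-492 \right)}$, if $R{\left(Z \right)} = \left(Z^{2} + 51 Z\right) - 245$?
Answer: $\frac{1061182463}{3072} \approx 3.4544 \cdot 10^{5}$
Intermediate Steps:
$R{\left(Z \right)} = -245 + Z^{2} + 51 Z$
$t = - \frac{1}{3072}$ ($t = \frac{1}{\left(-96\right) 32} = \frac{1}{-3072} = - \frac{1}{3072} \approx -0.00032552$)
$\left(128710 + t\right) + R{\left(-492 \right)} = \left(128710 - \frac{1}{3072}\right) + \left(-245 + \left(-492\right)^{2} + 51 \left(-492\right)\right) = \frac{395397119}{3072} - -216727 = \frac{395397119}{3072} + 216727 = \frac{1061182463}{3072}$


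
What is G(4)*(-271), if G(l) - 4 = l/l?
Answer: -1355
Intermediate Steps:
G(l) = 5 (G(l) = 4 + l/l = 4 + 1 = 5)
G(4)*(-271) = 5*(-271) = -1355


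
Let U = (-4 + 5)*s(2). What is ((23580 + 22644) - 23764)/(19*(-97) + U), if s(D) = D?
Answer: -22460/1841 ≈ -12.200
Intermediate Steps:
U = 2 (U = (-4 + 5)*2 = 1*2 = 2)
((23580 + 22644) - 23764)/(19*(-97) + U) = ((23580 + 22644) - 23764)/(19*(-97) + 2) = (46224 - 23764)/(-1843 + 2) = 22460/(-1841) = 22460*(-1/1841) = -22460/1841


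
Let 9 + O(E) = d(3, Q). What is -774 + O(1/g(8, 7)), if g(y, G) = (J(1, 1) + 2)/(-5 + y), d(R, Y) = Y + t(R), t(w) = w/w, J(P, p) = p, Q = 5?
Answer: -777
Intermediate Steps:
t(w) = 1
d(R, Y) = 1 + Y (d(R, Y) = Y + 1 = 1 + Y)
g(y, G) = 3/(-5 + y) (g(y, G) = (1 + 2)/(-5 + y) = 3/(-5 + y))
O(E) = -3 (O(E) = -9 + (1 + 5) = -9 + 6 = -3)
-774 + O(1/g(8, 7)) = -774 - 3 = -777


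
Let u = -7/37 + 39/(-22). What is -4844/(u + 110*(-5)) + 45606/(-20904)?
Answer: 10322361247/1565350748 ≈ 6.5943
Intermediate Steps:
u = -1597/814 (u = -7*1/37 + 39*(-1/22) = -7/37 - 39/22 = -1597/814 ≈ -1.9619)
-4844/(u + 110*(-5)) + 45606/(-20904) = -4844/(-1597/814 + 110*(-5)) + 45606/(-20904) = -4844/(-1597/814 - 550) + 45606*(-1/20904) = -4844/(-449297/814) - 7601/3484 = -4844*(-814/449297) - 7601/3484 = 3943016/449297 - 7601/3484 = 10322361247/1565350748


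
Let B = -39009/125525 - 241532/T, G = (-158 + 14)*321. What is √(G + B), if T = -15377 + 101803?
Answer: I*√54405898516661014692091/1084862365 ≈ 215.0*I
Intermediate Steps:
G = -46224 (G = -144*321 = -46224)
T = 86426
B = -16844848067/5424311825 (B = -39009/125525 - 241532/86426 = -39009*1/125525 - 241532*1/86426 = -39009/125525 - 120766/43213 = -16844848067/5424311825 ≈ -3.1054)
√(G + B) = √(-46224 - 16844848067/5424311825) = √(-250750234646867/5424311825) = I*√54405898516661014692091/1084862365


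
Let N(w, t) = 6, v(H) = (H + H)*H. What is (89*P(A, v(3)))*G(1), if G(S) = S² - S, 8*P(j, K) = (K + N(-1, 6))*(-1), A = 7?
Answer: 0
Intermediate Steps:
v(H) = 2*H² (v(H) = (2*H)*H = 2*H²)
P(j, K) = -¾ - K/8 (P(j, K) = ((K + 6)*(-1))/8 = ((6 + K)*(-1))/8 = (-6 - K)/8 = -¾ - K/8)
(89*P(A, v(3)))*G(1) = (89*(-¾ - 3²/4))*(1*(-1 + 1)) = (89*(-¾ - 9/4))*(1*0) = (89*(-¾ - ⅛*18))*0 = (89*(-¾ - 9/4))*0 = (89*(-3))*0 = -267*0 = 0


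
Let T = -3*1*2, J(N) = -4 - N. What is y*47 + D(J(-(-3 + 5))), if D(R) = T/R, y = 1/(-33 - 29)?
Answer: 139/62 ≈ 2.2419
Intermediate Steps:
T = -6 (T = -3*2 = -6)
y = -1/62 (y = 1/(-62) = -1/62 ≈ -0.016129)
D(R) = -6/R
y*47 + D(J(-(-3 + 5))) = -1/62*47 - 6/(-4 - (-1)*(-3 + 5)) = -47/62 - 6/(-4 - (-1)*2) = -47/62 - 6/(-4 - 1*(-2)) = -47/62 - 6/(-4 + 2) = -47/62 - 6/(-2) = -47/62 - 6*(-½) = -47/62 + 3 = 139/62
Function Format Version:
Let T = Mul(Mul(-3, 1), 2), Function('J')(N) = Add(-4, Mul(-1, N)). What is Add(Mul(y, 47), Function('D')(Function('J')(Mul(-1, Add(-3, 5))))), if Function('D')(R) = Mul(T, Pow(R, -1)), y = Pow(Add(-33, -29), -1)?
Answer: Rational(139, 62) ≈ 2.2419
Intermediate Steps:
T = -6 (T = Mul(-3, 2) = -6)
y = Rational(-1, 62) (y = Pow(-62, -1) = Rational(-1, 62) ≈ -0.016129)
Function('D')(R) = Mul(-6, Pow(R, -1))
Add(Mul(y, 47), Function('D')(Function('J')(Mul(-1, Add(-3, 5))))) = Add(Mul(Rational(-1, 62), 47), Mul(-6, Pow(Add(-4, Mul(-1, Mul(-1, Add(-3, 5)))), -1))) = Add(Rational(-47, 62), Mul(-6, Pow(Add(-4, Mul(-1, Mul(-1, 2))), -1))) = Add(Rational(-47, 62), Mul(-6, Pow(Add(-4, Mul(-1, -2)), -1))) = Add(Rational(-47, 62), Mul(-6, Pow(Add(-4, 2), -1))) = Add(Rational(-47, 62), Mul(-6, Pow(-2, -1))) = Add(Rational(-47, 62), Mul(-6, Rational(-1, 2))) = Add(Rational(-47, 62), 3) = Rational(139, 62)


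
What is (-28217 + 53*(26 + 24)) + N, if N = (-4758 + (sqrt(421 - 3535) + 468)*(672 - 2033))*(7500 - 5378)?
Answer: -1361725699 - 8664126*I*sqrt(346) ≈ -1.3617e+9 - 1.6116e+8*I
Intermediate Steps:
N = -1361700132 - 8664126*I*sqrt(346) (N = (-4758 + (sqrt(-3114) + 468)*(-1361))*2122 = (-4758 + (3*I*sqrt(346) + 468)*(-1361))*2122 = (-4758 + (468 + 3*I*sqrt(346))*(-1361))*2122 = (-4758 + (-636948 - 4083*I*sqrt(346)))*2122 = (-641706 - 4083*I*sqrt(346))*2122 = -1361700132 - 8664126*I*sqrt(346) ≈ -1.3617e+9 - 1.6116e+8*I)
(-28217 + 53*(26 + 24)) + N = (-28217 + 53*(26 + 24)) + (-1361700132 - 8664126*I*sqrt(346)) = (-28217 + 53*50) + (-1361700132 - 8664126*I*sqrt(346)) = (-28217 + 2650) + (-1361700132 - 8664126*I*sqrt(346)) = -25567 + (-1361700132 - 8664126*I*sqrt(346)) = -1361725699 - 8664126*I*sqrt(346)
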